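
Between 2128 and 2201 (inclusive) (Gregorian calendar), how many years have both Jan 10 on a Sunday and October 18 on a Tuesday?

Check each year's weekday for Jan 10 and October 18:
  2128: Sat/Mon  2129: Mon/Tue  2130: Tue/Wed  2131: Wed/Thu  2132: Thu/Sat  2133: Sat/Sun  2134: Sun/Mon  2135: Mon/Tue  2136: Tue/Thu  2137: Thu/Fri  2138: Fri/Sat  2139: Sat/Sun  2140: Sun/Tue ✓  2141: Tue/Wed  …(46 more)…  2188: Thu/Sat  2189: Sat/Sun  2190: Sun/Mon  2191: Mon/Tue  2192: Tue/Thu  2193: Thu/Fri  2194: Fri/Sat  2195: Sat/Sun  2196: Sun/Tue ✓  2197: Tue/Wed  2198: Wed/Thu  2199: Thu/Fri  2200: Fri/Sat  2201: Sat/Sun
Both conditions hold in: 2140, 2168, 2196 — 3.

3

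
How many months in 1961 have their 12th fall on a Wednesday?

Check the 12th of each month of 1961: Jan 12: Thu, Feb 12: Sun, Mar 12: Sun, Apr 12: Wed, May 12: Fri, Jun 12: Mon, Jul 12: Wed, Aug 12: Sat, Sep 12: Tue, Oct 12: Thu, Nov 12: Sun, Dec 12: Tue.
Wednesday occurs in April, July — 2 months.

2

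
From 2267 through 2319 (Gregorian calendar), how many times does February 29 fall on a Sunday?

1

Leap years in 2267–2319: 12 of them.
Feb 29 weekday advances by 5 (mod 7) from one leap year to the next four years later (or differs when a century non-leap intervenes).
Leap-day weekdays: 2268:Sat 2272:Thu 2276:Tue 2280:Sun✓ 2284:Fri 2288:Wed 2292:Mon 2296:Sat 2304:Mon 2308:Sat 2312:Thu 2316:Tue
Sunday: 2280 → 1.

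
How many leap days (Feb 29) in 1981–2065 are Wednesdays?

3

Leap years in 1981–2065: 21 of them.
Feb 29 weekday advances by 5 (mod 7) from one leap year to the next four years later (or differs when a century non-leap intervenes).
Leap-day weekdays: 1984:Wed✓ 1988:Mon 1992:Sat 1996:Thu 2000:Tue 2004:Sun 2008:Fri 2012:Wed✓ 2016:Mon 2020:Sat 2024:Thu 2028:Tue 2032:Sun 2036:Fri 2040:Wed✓ 2044:Mon 2048:Sat 2052:Thu 2056:Tue 2060:Sun 2064:Fri
Wednesday: 1984, 2012, 2040 → 3.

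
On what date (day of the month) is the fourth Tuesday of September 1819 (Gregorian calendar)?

September 1, 1819 is a Wednesday, so the first Tuesday is the 7th.
The fourth Tuesday is 7 + 21 = 28.

28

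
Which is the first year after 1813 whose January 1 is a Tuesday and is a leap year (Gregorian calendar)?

Jan 1 advances by 2 weekdays after a leap year and by 1 after a common year.
1813: Jan 1 is Friday.
1814: Saturday
1815: Sunday
1816: Monday (leap)
1817: Wednesday
1818: Thursday
1819: Friday
1820: Saturday (leap)
1821: Monday
1822: Tuesday
1823: Wednesday
1824: Thursday (leap)
1825: Saturday
1826: Sunday
1827: Monday
1828: Tuesday (leap)
1828 begins on a Tuesday and is a leap year.

1828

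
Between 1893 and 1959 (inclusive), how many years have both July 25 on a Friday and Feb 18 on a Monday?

2

Check each year's weekday for July 25 and Feb 18:
  1893: Tue/Sat  1894: Wed/Sun  1895: Thu/Mon  1896: Sat/Tue  1897: Sun/Thu  1898: Mon/Fri  1899: Tue/Sat  1900: Wed/Sun  1901: Thu/Mon  1902: Fri/Tue  1903: Sat/Wed  1904: Mon/Thu  1905: Tue/Sat  1906: Wed/Sun  …(39 more)…  1946: Thu/Mon  1947: Fri/Tue  1948: Sun/Wed  1949: Mon/Fri  1950: Tue/Sat  1951: Wed/Sun  1952: Fri/Mon ✓  1953: Sat/Wed  1954: Sun/Thu  1955: Mon/Fri  1956: Wed/Sat  1957: Thu/Mon  1958: Fri/Tue  1959: Sat/Wed
Both conditions hold in: 1924, 1952 — 2.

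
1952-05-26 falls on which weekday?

January 1, 1952 is a Tuesday.
May 26 is day 147 of the year, i.e. 146 days after Jan 1.
146 mod 7 = 6, so advance 6 weekdays from Tuesday: Monday.

Monday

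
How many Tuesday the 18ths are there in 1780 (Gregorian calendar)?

Check the 18th of each month of 1780: Jan 18: Tue, Feb 18: Fri, Mar 18: Sat, Apr 18: Tue, May 18: Thu, Jun 18: Sun, Jul 18: Tue, Aug 18: Fri, Sep 18: Mon, Oct 18: Wed, Nov 18: Sat, Dec 18: Mon.
Tuesday occurs in January, April, July — 3 months.

3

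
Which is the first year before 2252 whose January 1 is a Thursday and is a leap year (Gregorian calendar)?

2224

Jan 1 advances by 2 weekdays after a leap year and by 1 after a common year.
2252: Jan 1 is Thursday (leap).
2251: Wednesday
2250: Tuesday
2249: Monday
2248: Saturday (leap)
2247: Friday
2246: Thursday
2245: Wednesday
2244: Monday (leap)
2243: Sunday
2242: Saturday
2241: Friday
2240: Wednesday (leap)
2239: Tuesday
2238: Monday
2237: Sunday
2236: Friday (leap)
2235: Thursday
2234: Wednesday
2233: Tuesday
2232: Sunday (leap)
2231: Saturday
2230: Friday
2229: Thursday
2228: Tuesday (leap)
2227: Monday
2226: Sunday
2225: Saturday
2224: Thursday (leap)
2224 begins on a Thursday and is a leap year.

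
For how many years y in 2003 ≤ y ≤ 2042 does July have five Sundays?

July has 31 days; it has five Sundays when Sunday falls among the first (month-length − 28) days — i.e. when July 1 is one of Sunday/Saturday/Friday.
July 1 by year: 2003:Tue 2004:Thu 2005:Fri✓ 2006:Sat✓ 2007:Sun✓ 2008:Tue 2009:Wed 2010:Thu 2011:Fri✓ 2012:Sun✓ 2013:Mon 2014:Tue 2015:Wed 2016:Fri✓ 2017:Sat✓ …(10 more)… 2028:Sat✓ 2029:Sun✓ 2030:Mon 2031:Tue 2032:Thu 2033:Fri✓ 2034:Sat✓ 2035:Sun✓ 2036:Tue 2037:Wed 2038:Thu 2039:Fri✓ 2040:Sun✓ 2041:Mon 2042:Tue
Years with five Sundays: 2005, 2006, 2007, 2011, 2012, 2016, 2017, 2018, 2022, 2023, 2028, 2029, 2033, 2034, 2035, 2039, 2040 → 17.

17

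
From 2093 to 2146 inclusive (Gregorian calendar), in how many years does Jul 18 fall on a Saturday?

Track Jul 18's weekday year by year (advancing +1, or +2 across a Feb 29):
  2093: Sat ✓  2094: Sun (+1)  2095: Mon (+1)  2096: Wed (+2)  2097: Thu (+1)
  2098: Fri (+1)  2099: Sat (+1) ✓  2100: Sun (+1)  2101: Mon (+1)  2102: Tue (+1)
  2103: Wed (+1)  2104: Fri (+2)  2105: Sat (+1) ✓  2106: Sun (+1)  … (26 more years) …
  2133: Sat (+1) ✓  2134: Sun (+1)  2135: Mon (+1)  2136: Wed (+2)  2137: Thu (+1)
  2138: Fri (+1)  2139: Sat (+1) ✓  2140: Mon (+2)  2141: Tue (+1)  2142: Wed (+1)
  2143: Thu (+1)  2144: Sat (+2) ✓  2145: Sun (+1)  2146: Mon (+1)
Saturday years: 2093, 2099, 2105, 2111, 2116, 2122, 2133, 2139, 2144 — 9 in total.

9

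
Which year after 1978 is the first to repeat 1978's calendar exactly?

Two years share a calendar iff Jan 1 falls on the same weekday and both are leap or both are common. 1978: Jan 1 is Sunday, common year.
1979: Jan 1 Monday, common
1980: Jan 1 Tuesday, leap
1981: Jan 1 Thursday, common
1982: Jan 1 Friday, common
1983: Jan 1 Saturday, common
1984: Jan 1 Sunday, leap
1985: Jan 1 Tuesday, common
1986: Jan 1 Wednesday, common
1987: Jan 1 Thursday, common
1988: Jan 1 Friday, leap
1989: Jan 1 Sunday, common
1989 matches on both conditions.

1989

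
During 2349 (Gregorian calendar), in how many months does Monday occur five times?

4

A month of length L has five Mondays iff its first Monday is on day ≤ L−28 (so day 1–3 in a 31-day month, 1–2 in a 30-day month, day 1 in a leap February).
Checking each month of 2349: Jan starts Sat (31d) ✓; Feb starts Tue (28d); Mar starts Tue (31d); Apr starts Fri (30d); May starts Sun (31d) ✓; Jun starts Wed (30d); Jul starts Fri (31d); Aug starts Mon (31d) ✓; Sep starts Thu (30d); Oct starts Sat (31d) ✓; Nov starts Tue (30d); Dec starts Thu (31d).
Five-Monday months: January, May, August, October → 4.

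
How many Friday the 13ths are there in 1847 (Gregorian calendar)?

1

Check the 13th of each month of 1847: Jan 13: Wed, Feb 13: Sat, Mar 13: Sat, Apr 13: Tue, May 13: Thu, Jun 13: Sun, Jul 13: Tue, Aug 13: Fri, Sep 13: Mon, Oct 13: Wed, Nov 13: Sat, Dec 13: Mon.
Friday occurs in August — 1 month.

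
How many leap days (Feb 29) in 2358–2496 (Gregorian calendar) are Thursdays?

5

Leap years in 2358–2496: 35 of them.
Feb 29 weekday advances by 5 (mod 7) from one leap year to the next four years later (or differs when a century non-leap intervenes).
Leap-day weekdays: 2360:Mon 2364:Sat 2368:Thu✓ 2372:Tue 2376:Sun 2380:Fri 2384:Wed 2388:Mon 2392:Sat 2396:Thu✓ 2400:Tue 2404:Sun 2408:Fri …(9 more)… 2448:Sat 2452:Thu✓ 2456:Tue 2460:Sun 2464:Fri 2468:Wed 2472:Mon 2476:Sat 2480:Thu✓ 2484:Tue 2488:Sun 2492:Fri 2496:Wed
Thursday: 2368, 2396, 2424, 2452, 2480 → 5.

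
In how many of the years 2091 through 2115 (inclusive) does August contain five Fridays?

August has 31 days; it has five Fridays when Friday falls among the first (month-length − 28) days — i.e. when August 1 is one of Friday/Thursday/Wednesday.
August 1 by year: 2091:Wed✓ 2092:Fri✓ 2093:Sat 2094:Sun 2095:Mon 2096:Wed✓ 2097:Thu✓ 2098:Fri✓ 2099:Sat 2100:Sun 2101:Mon 2102:Tue 2103:Wed✓ 2104:Fri✓ 2105:Sat 2106:Sun 2107:Mon 2108:Wed✓ 2109:Thu✓ 2110:Fri✓ 2111:Sat 2112:Mon 2113:Tue 2114:Wed✓ 2115:Thu✓
Years with five Fridays: 2091, 2092, 2096, 2097, 2098, 2103, 2104, 2108, 2109, 2110, 2114, 2115 → 12.

12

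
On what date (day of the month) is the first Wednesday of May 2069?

1

May 1, 2069 is a Wednesday, so the first Wednesday is the 1st.
The first Wednesday is 1 + 0 = 1.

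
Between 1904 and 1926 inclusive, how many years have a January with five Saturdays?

January has 31 days; it has five Saturdays when Saturday falls among the first (month-length − 28) days — i.e. when January 1 is one of Saturday/Friday/Thursday.
January 1 by year: 1904:Fri✓ 1905:Sun 1906:Mon 1907:Tue 1908:Wed 1909:Fri✓ 1910:Sat✓ 1911:Sun 1912:Mon 1913:Wed 1914:Thu✓ 1915:Fri✓ 1916:Sat✓ 1917:Mon 1918:Tue 1919:Wed 1920:Thu✓ 1921:Sat✓ 1922:Sun 1923:Mon 1924:Tue 1925:Thu✓ 1926:Fri✓
Years with five Saturdays: 1904, 1909, 1910, 1914, 1915, 1916, 1920, 1921, 1925, 1926 → 10.

10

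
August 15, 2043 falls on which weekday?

Saturday

January 1, 2043 is a Thursday.
August 15 is day 227 of the year, i.e. 226 days after Jan 1.
226 mod 7 = 2, so advance 2 weekdays from Thursday: Saturday.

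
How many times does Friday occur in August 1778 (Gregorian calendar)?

4

August 1778 has 31 days and begins on Saturday.
The first Friday is August 7.
Fridays fall on 7, 14, 21, 28 — that's 4.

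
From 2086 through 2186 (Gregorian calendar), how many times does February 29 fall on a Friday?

4

Leap years in 2086–2186: 24 of them.
Feb 29 weekday advances by 5 (mod 7) from one leap year to the next four years later (or differs when a century non-leap intervenes).
Leap-day weekdays: 2088:Sun 2092:Fri✓ 2096:Wed 2104:Fri✓ 2108:Wed 2112:Mon 2116:Sat 2120:Thu 2124:Tue 2128:Sun 2132:Fri✓ 2136:Wed 2140:Mon 2144:Sat 2148:Thu 2152:Tue 2156:Sun 2160:Fri✓ 2164:Wed 2168:Mon 2172:Sat 2176:Thu 2180:Tue 2184:Sun
Friday: 2092, 2104, 2132, 2160 → 4.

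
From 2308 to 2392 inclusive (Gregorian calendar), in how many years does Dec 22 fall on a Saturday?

Track Dec 22's weekday year by year (advancing +1, or +2 across a Feb 29):
  2308: Tue  2309: Wed (+1)  2310: Thu (+1)  2311: Fri (+1)  2312: Sun (+2)
  2313: Mon (+1)  2314: Tue (+1)  2315: Wed (+1)  2316: Fri (+2)  2317: Sat (+1) ✓
  2318: Sun (+1)  2319: Mon (+1)  2320: Wed (+2)  2321: Thu (+1)  … (57 more years) …
  2379: Sat (+1) ✓  2380: Mon (+2)  2381: Tue (+1)  2382: Wed (+1)  2383: Thu (+1)
  2384: Sat (+2) ✓  2385: Sun (+1)  2386: Mon (+1)  2387: Tue (+1)  2388: Thu (+2)
  2389: Fri (+1)  2390: Sat (+1) ✓  2391: Sun (+1)  2392: Tue (+2)
Saturday years: 2317, 2323, 2328, 2334, 2345, 2351, 2356, 2362, 2373, 2379, 2384, 2390 — 12 in total.

12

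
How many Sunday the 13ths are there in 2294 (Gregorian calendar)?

Check the 13th of each month of 2294: Jan 13: Sat, Feb 13: Tue, Mar 13: Tue, Apr 13: Fri, May 13: Sun, Jun 13: Wed, Jul 13: Fri, Aug 13: Mon, Sep 13: Thu, Oct 13: Sat, Nov 13: Tue, Dec 13: Thu.
Sunday occurs in May — 1 month.

1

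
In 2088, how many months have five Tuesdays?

A month of length L has five Tuesdays iff its first Tuesday is on day ≤ L−28 (so day 1–3 in a 31-day month, 1–2 in a 30-day month, day 1 in a leap February).
Checking each month of 2088: Jan starts Thu (31d); Feb starts Sun (29d); Mar starts Mon (31d) ✓; Apr starts Thu (30d); May starts Sat (31d); Jun starts Tue (30d) ✓; Jul starts Thu (31d); Aug starts Sun (31d) ✓; Sep starts Wed (30d); Oct starts Fri (31d); Nov starts Mon (30d) ✓; Dec starts Wed (31d).
Five-Tuesday months: March, June, August, November → 4.

4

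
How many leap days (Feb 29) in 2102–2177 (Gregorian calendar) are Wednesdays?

3

Leap years in 2102–2177: 19 of them.
Feb 29 weekday advances by 5 (mod 7) from one leap year to the next four years later (or differs when a century non-leap intervenes).
Leap-day weekdays: 2104:Fri 2108:Wed✓ 2112:Mon 2116:Sat 2120:Thu 2124:Tue 2128:Sun 2132:Fri 2136:Wed✓ 2140:Mon 2144:Sat 2148:Thu 2152:Tue 2156:Sun 2160:Fri 2164:Wed✓ 2168:Mon 2172:Sat 2176:Thu
Wednesday: 2108, 2136, 2164 → 3.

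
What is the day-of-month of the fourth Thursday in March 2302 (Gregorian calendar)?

March 1, 2302 is a Saturday, so the first Thursday is the 6th.
The fourth Thursday is 6 + 21 = 27.

27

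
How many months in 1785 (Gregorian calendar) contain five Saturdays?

5

A month of length L has five Saturdays iff its first Saturday is on day ≤ L−28 (so day 1–3 in a 31-day month, 1–2 in a 30-day month, day 1 in a leap February).
Checking each month of 1785: Jan starts Sat (31d) ✓; Feb starts Tue (28d); Mar starts Tue (31d); Apr starts Fri (30d) ✓; May starts Sun (31d); Jun starts Wed (30d); Jul starts Fri (31d) ✓; Aug starts Mon (31d); Sep starts Thu (30d); Oct starts Sat (31d) ✓; Nov starts Tue (30d); Dec starts Thu (31d) ✓.
Five-Saturday months: January, April, July, October, December → 5.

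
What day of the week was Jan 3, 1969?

Friday

January 1, 1969 is a Wednesday.
January 3 is day 3 of the year, i.e. 2 days after Jan 1.
2 mod 7 = 2, so advance 2 weekdays from Wednesday: Friday.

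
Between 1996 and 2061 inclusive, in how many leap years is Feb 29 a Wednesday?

2

Leap years in 1996–2061: 17 of them.
Feb 29 weekday advances by 5 (mod 7) from one leap year to the next four years later (or differs when a century non-leap intervenes).
Leap-day weekdays: 1996:Thu 2000:Tue 2004:Sun 2008:Fri 2012:Wed✓ 2016:Mon 2020:Sat 2024:Thu 2028:Tue 2032:Sun 2036:Fri 2040:Wed✓ 2044:Mon 2048:Sat 2052:Thu 2056:Tue 2060:Sun
Wednesday: 2012, 2040 → 2.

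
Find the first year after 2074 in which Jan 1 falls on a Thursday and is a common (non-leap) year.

Jan 1 advances by 2 weekdays after a leap year and by 1 after a common year.
2074: Jan 1 is Monday.
2075: Tuesday
2076: Wednesday (leap)
2077: Friday
2078: Saturday
2079: Sunday
2080: Monday (leap)
2081: Wednesday
2082: Thursday
2082 begins on a Thursday and is a common year.

2082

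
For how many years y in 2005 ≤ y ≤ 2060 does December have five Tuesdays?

24

December has 31 days; it has five Tuesdays when Tuesday falls among the first (month-length − 28) days — i.e. when December 1 is one of Tuesday/Monday/Sunday.
December 1 by year: 2005:Thu 2006:Fri 2007:Sat 2008:Mon✓ 2009:Tue✓ 2010:Wed 2011:Thu 2012:Sat 2013:Sun✓ 2014:Mon✓ 2015:Tue✓ 2016:Thu 2017:Fri 2018:Sat 2019:Sun✓ …(26 more)… 2046:Sat 2047:Sun✓ 2048:Tue✓ 2049:Wed 2050:Thu 2051:Fri 2052:Sun✓ 2053:Mon✓ 2054:Tue✓ 2055:Wed 2056:Fri 2057:Sat 2058:Sun✓ 2059:Mon✓ 2060:Wed
Years with five Tuesdays: 2008, 2009, 2013, 2014, 2015, 2019, 2020, 2024, 2025, 2026, 2030, 2031, 2036, 2037, 2041, 2042, 2043, 2047, 2048, 2052, 2053, 2054, 2058, 2059 → 24.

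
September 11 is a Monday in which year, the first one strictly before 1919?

1916

From one year to the next, a fixed date's weekday advances by 1, or by 2 when a Feb 29 lies between the two dates.
1919: September 11 is Thursday.
1918: Wednesday (−1)
1917: Tuesday (−1)
1916: Monday (−1)
September 11 falls on a Monday in 1916.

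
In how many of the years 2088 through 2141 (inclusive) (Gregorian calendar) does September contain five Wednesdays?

September has 30 days; it has five Wednesdays when Wednesday falls among the first (month-length − 28) days — i.e. when September 1 is one of Wednesday/Tuesday.
September 1 by year: 2088:Wed✓ 2089:Thu 2090:Fri 2091:Sat 2092:Mon 2093:Tue✓ 2094:Wed✓ 2095:Thu 2096:Sat 2097:Sun 2098:Mon 2099:Tue✓ 2100:Wed✓ 2101:Thu 2102:Fri …(24 more)… 2127:Mon 2128:Wed✓ 2129:Thu 2130:Fri 2131:Sat 2132:Mon 2133:Tue✓ 2134:Wed✓ 2135:Thu 2136:Sat 2137:Sun 2138:Mon 2139:Tue✓ 2140:Thu 2141:Fri
Years with five Wednesdays: 2088, 2093, 2094, 2099, 2100, 2105, 2106, 2111, 2116, 2117, 2122, 2123, 2128, 2133, 2134, 2139 → 16.

16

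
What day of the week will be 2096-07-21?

Saturday

January 1, 2096 is a Sunday.
July 21 is day 203 of the year, i.e. 202 days after Jan 1.
202 mod 7 = 6, so advance 6 weekdays from Sunday: Saturday.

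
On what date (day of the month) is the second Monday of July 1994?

July 1, 1994 is a Friday, so the first Monday is the 4th.
The second Monday is 4 + 7 = 11.

11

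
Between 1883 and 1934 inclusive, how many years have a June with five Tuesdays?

June has 30 days; it has five Tuesdays when Tuesday falls among the first (month-length − 28) days — i.e. when June 1 is one of Tuesday/Monday.
June 1 by year: 1883:Fri 1884:Sun 1885:Mon✓ 1886:Tue✓ 1887:Wed 1888:Fri 1889:Sat 1890:Sun 1891:Mon✓ 1892:Wed 1893:Thu 1894:Fri 1895:Sat 1896:Mon✓ 1897:Tue✓ …(22 more)… 1920:Tue✓ 1921:Wed 1922:Thu 1923:Fri 1924:Sun 1925:Mon✓ 1926:Tue✓ 1927:Wed 1928:Fri 1929:Sat 1930:Sun 1931:Mon✓ 1932:Wed 1933:Thu 1934:Fri
Years with five Tuesdays: 1885, 1886, 1891, 1896, 1897, 1903, 1908, 1909, 1914, 1915, 1920, 1925, 1926, 1931 → 14.

14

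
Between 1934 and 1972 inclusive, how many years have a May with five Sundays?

17

May has 31 days; it has five Sundays when Sunday falls among the first (month-length − 28) days — i.e. when May 1 is one of Sunday/Saturday/Friday.
May 1 by year: 1934:Tue 1935:Wed 1936:Fri✓ 1937:Sat✓ 1938:Sun✓ 1939:Mon 1940:Wed 1941:Thu 1942:Fri✓ 1943:Sat✓ 1944:Mon 1945:Tue 1946:Wed 1947:Thu 1948:Sat✓ …(9 more)… 1958:Thu 1959:Fri✓ 1960:Sun✓ 1961:Mon 1962:Tue 1963:Wed 1964:Fri✓ 1965:Sat✓ 1966:Sun✓ 1967:Mon 1968:Wed 1969:Thu 1970:Fri✓ 1971:Sat✓ 1972:Mon
Years with five Sundays: 1936, 1937, 1938, 1942, 1943, 1948, 1949, 1953, 1954, 1955, 1959, 1960, 1964, 1965, 1966, 1970, 1971 → 17.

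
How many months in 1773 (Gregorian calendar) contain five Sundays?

A month of length L has five Sundays iff its first Sunday is on day ≤ L−28 (so day 1–3 in a 31-day month, 1–2 in a 30-day month, day 1 in a leap February).
Checking each month of 1773: Jan starts Fri (31d) ✓; Feb starts Mon (28d); Mar starts Mon (31d); Apr starts Thu (30d); May starts Sat (31d) ✓; Jun starts Tue (30d); Jul starts Thu (31d); Aug starts Sun (31d) ✓; Sep starts Wed (30d); Oct starts Fri (31d) ✓; Nov starts Mon (30d); Dec starts Wed (31d).
Five-Sunday months: January, May, August, October → 4.

4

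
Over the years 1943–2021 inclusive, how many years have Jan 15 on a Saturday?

Track Jan 15's weekday year by year (advancing +1, or +2 across a Feb 29):
  1943: Fri  1944: Sat (+1) ✓  1945: Mon (+2)  1946: Tue (+1)  1947: Wed (+1)
  1948: Thu (+1)  1949: Sat (+2) ✓  1950: Sun (+1)  1951: Mon (+1)  1952: Tue (+1)
  1953: Thu (+2)  1954: Fri (+1)  1955: Sat (+1) ✓  1956: Sun (+1)  … (51 more years) …
  2008: Tue (+1)  2009: Thu (+2)  2010: Fri (+1)  2011: Sat (+1) ✓  2012: Sun (+1)
  2013: Tue (+2)  2014: Wed (+1)  2015: Thu (+1)  2016: Fri (+1)  2017: Sun (+2)
  2018: Mon (+1)  2019: Tue (+1)  2020: Wed (+1)  2021: Fri (+2)
Saturday years: 1944, 1949, 1955, 1966, 1972, 1977, 1983, 1994, 2000, 2005, 2011 — 11 in total.

11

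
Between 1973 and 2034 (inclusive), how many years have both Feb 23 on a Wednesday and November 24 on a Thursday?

Check each year's weekday for Feb 23 and November 24:
  1973: Fri/Sat  1974: Sat/Sun  1975: Sun/Mon  1976: Mon/Wed  1977: Wed/Thu ✓  1978: Thu/Fri  1979: Fri/Sat  1980: Sat/Mon  1981: Mon/Tue  1982: Tue/Wed  1983: Wed/Thu ✓  1984: Thu/Sat  1985: Sat/Sun  1986: Sun/Mon  …(34 more)…  2021: Tue/Wed  2022: Wed/Thu ✓  2023: Thu/Fri  2024: Fri/Sun  2025: Sun/Mon  2026: Mon/Tue  2027: Tue/Wed  2028: Wed/Fri  2029: Fri/Sat  2030: Sat/Sun  2031: Sun/Mon  2032: Mon/Wed  2033: Wed/Thu ✓  2034: Thu/Fri
Both conditions hold in: 1977, 1983, 1994, 2005, 2011, 2022, 2033 — 7.

7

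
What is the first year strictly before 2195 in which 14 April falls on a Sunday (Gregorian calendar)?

From one year to the next, a fixed date's weekday advances by 1, or by 2 when a Feb 29 lies between the two dates.
2195: April 14 is Tuesday.
2194: Monday (−1)
2193: Sunday (−1)
14 April falls on a Sunday in 2193.

2193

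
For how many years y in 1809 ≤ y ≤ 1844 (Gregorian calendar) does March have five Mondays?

March has 31 days; it has five Mondays when Monday falls among the first (month-length − 28) days — i.e. when March 1 is one of Monday/Sunday/Saturday.
March 1 by year: 1809:Wed 1810:Thu 1811:Fri 1812:Sun✓ 1813:Mon✓ 1814:Tue 1815:Wed 1816:Fri 1817:Sat✓ 1818:Sun✓ 1819:Mon✓ 1820:Wed 1821:Thu 1822:Fri 1823:Sat✓ …(6 more)… 1830:Mon✓ 1831:Tue 1832:Thu 1833:Fri 1834:Sat✓ 1835:Sun✓ 1836:Tue 1837:Wed 1838:Thu 1839:Fri 1840:Sun✓ 1841:Mon✓ 1842:Tue 1843:Wed 1844:Fri
Years with five Mondays: 1812, 1813, 1817, 1818, 1819, 1823, 1824, 1828, 1829, 1830, 1834, 1835, 1840, 1841 → 14.

14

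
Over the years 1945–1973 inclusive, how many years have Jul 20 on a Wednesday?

4

Track Jul 20's weekday year by year (advancing +1, or +2 across a Feb 29):
  1945: Fri  1946: Sat (+1)  1947: Sun (+1)  1948: Tue (+2)  1949: Wed (+1) ✓
  1950: Thu (+1)  1951: Fri (+1)  1952: Sun (+2)  1953: Mon (+1)  1954: Tue (+1)
  1955: Wed (+1) ✓  1956: Fri (+2)  1957: Sat (+1)  1958: Sun (+1)  1959: Mon (+1)
  1960: Wed (+2) ✓  1961: Thu (+1)  1962: Fri (+1)  1963: Sat (+1)  1964: Mon (+2)
  1965: Tue (+1)  1966: Wed (+1) ✓  1967: Thu (+1)  1968: Sat (+2)  1969: Sun (+1)
  1970: Mon (+1)  1971: Tue (+1)  1972: Thu (+2)  1973: Fri (+1)
Wednesday years: 1949, 1955, 1960, 1966 — 4 in total.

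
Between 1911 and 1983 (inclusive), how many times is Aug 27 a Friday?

11

Track Aug 27's weekday year by year (advancing +1, or +2 across a Feb 29):
  1911: Sun  1912: Tue (+2)  1913: Wed (+1)  1914: Thu (+1)  1915: Fri (+1) ✓
  1916: Sun (+2)  1917: Mon (+1)  1918: Tue (+1)  1919: Wed (+1)  1920: Fri (+2) ✓
  1921: Sat (+1)  1922: Sun (+1)  1923: Mon (+1)  1924: Wed (+2)  … (45 more years) …
  1970: Thu (+1)  1971: Fri (+1) ✓  1972: Sun (+2)  1973: Mon (+1)  1974: Tue (+1)
  1975: Wed (+1)  1976: Fri (+2) ✓  1977: Sat (+1)  1978: Sun (+1)  1979: Mon (+1)
  1980: Wed (+2)  1981: Thu (+1)  1982: Fri (+1) ✓  1983: Sat (+1)
Friday years: 1915, 1920, 1926, 1937, 1943, 1948, 1954, 1965, 1971, 1976, 1982 — 11 in total.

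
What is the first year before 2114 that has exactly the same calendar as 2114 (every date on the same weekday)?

Two years share a calendar iff Jan 1 falls on the same weekday and both are leap or both are common. 2114: Jan 1 is Monday, common year.
2113: Jan 1 Sunday, common
2112: Jan 1 Friday, leap
2111: Jan 1 Thursday, common
2110: Jan 1 Wednesday, common
2109: Jan 1 Tuesday, common
2108: Jan 1 Sunday, leap
2107: Jan 1 Saturday, common
2106: Jan 1 Friday, common
2105: Jan 1 Thursday, common
2104: Jan 1 Tuesday, leap
2103: Jan 1 Monday, common
2103 matches on both conditions.

2103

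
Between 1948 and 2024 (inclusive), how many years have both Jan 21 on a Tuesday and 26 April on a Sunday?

Check each year's weekday for Jan 21 and 26 April:
  1948: Wed/Mon  1949: Fri/Tue  1950: Sat/Wed  1951: Sun/Thu  1952: Mon/Sat  1953: Wed/Sun  1954: Thu/Mon  1955: Fri/Tue  1956: Sat/Thu  1957: Mon/Fri  1958: Tue/Sat  1959: Wed/Sun  1960: Thu/Tue  1961: Sat/Wed  …(49 more)…  2011: Fri/Tue  2012: Sat/Thu  2013: Mon/Fri  2014: Tue/Sat  2015: Wed/Sun  2016: Thu/Tue  2017: Sat/Wed  2018: Sun/Thu  2019: Mon/Fri  2020: Tue/Sun ✓  2021: Thu/Mon  2022: Fri/Tue  2023: Sat/Wed  2024: Sun/Fri
Both conditions hold in: 1964, 1992, 2020 — 3.

3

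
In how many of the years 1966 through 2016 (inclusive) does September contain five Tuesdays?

September has 30 days; it has five Tuesdays when Tuesday falls among the first (month-length − 28) days — i.e. when September 1 is one of Tuesday/Monday.
September 1 by year: 1966:Thu 1967:Fri 1968:Sun 1969:Mon✓ 1970:Tue✓ 1971:Wed 1972:Fri 1973:Sat 1974:Sun 1975:Mon✓ 1976:Wed 1977:Thu 1978:Fri 1979:Sat 1980:Mon✓ …(21 more)… 2002:Sun 2003:Mon✓ 2004:Wed 2005:Thu 2006:Fri 2007:Sat 2008:Mon✓ 2009:Tue✓ 2010:Wed 2011:Thu 2012:Sat 2013:Sun 2014:Mon✓ 2015:Tue✓ 2016:Thu
Years with five Tuesdays: 1969, 1970, 1975, 1980, 1981, 1986, 1987, 1992, 1997, 1998, 2003, 2008, 2009, 2014, 2015 → 15.

15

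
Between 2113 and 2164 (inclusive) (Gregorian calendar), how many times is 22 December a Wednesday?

8

Track 22 December's weekday year by year (advancing +1, or +2 across a Feb 29):
  2113: Fri  2114: Sat (+1)  2115: Sun (+1)  2116: Tue (+2)  2117: Wed (+1) ✓
  2118: Thu (+1)  2119: Fri (+1)  2120: Sun (+2)  2121: Mon (+1)  2122: Tue (+1)
  2123: Wed (+1) ✓  2124: Fri (+2)  2125: Sat (+1)  2126: Sun (+1)  … (24 more years) …
  2151: Wed (+1) ✓  2152: Fri (+2)  2153: Sat (+1)  2154: Sun (+1)  2155: Mon (+1)
  2156: Wed (+2) ✓  2157: Thu (+1)  2158: Fri (+1)  2159: Sat (+1)  2160: Mon (+2)
  2161: Tue (+1)  2162: Wed (+1) ✓  2163: Thu (+1)  2164: Sat (+2)
Wednesday years: 2117, 2123, 2128, 2134, 2145, 2151, 2156, 2162 — 8 in total.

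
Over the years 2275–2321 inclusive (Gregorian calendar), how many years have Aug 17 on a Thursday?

Track Aug 17's weekday year by year (advancing +1, or +2 across a Feb 29):
  2275: Tue  2276: Thu (+2) ✓  2277: Fri (+1)  2278: Sat (+1)  2279: Sun (+1)
  2280: Tue (+2)  2281: Wed (+1)  2282: Thu (+1) ✓  2283: Fri (+1)  2284: Sun (+2)
  2285: Mon (+1)  2286: Tue (+1)  2287: Wed (+1)  2288: Fri (+2)  … (19 more years) …
  2308: Mon (+2)  2309: Tue (+1)  2310: Wed (+1)  2311: Thu (+1) ✓  2312: Sat (+2)
  2313: Sun (+1)  2314: Mon (+1)  2315: Tue (+1)  2316: Thu (+2) ✓  2317: Fri (+1)
  2318: Sat (+1)  2319: Sun (+1)  2320: Tue (+2)  2321: Wed (+1)
Thursday years: 2276, 2282, 2293, 2299, 2305, 2311, 2316 — 7 in total.

7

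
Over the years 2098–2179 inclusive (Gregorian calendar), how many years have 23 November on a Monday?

13

Track 23 November's weekday year by year (advancing +1, or +2 across a Feb 29):
  2098: Sun  2099: Mon (+1) ✓  2100: Tue (+1)  2101: Wed (+1)  2102: Thu (+1)
  2103: Fri (+1)  2104: Sun (+2)  2105: Mon (+1) ✓  2106: Tue (+1)  2107: Wed (+1)
  2108: Fri (+2)  2109: Sat (+1)  2110: Sun (+1)  2111: Mon (+1) ✓  … (54 more years) …
  2166: Sun (+1)  2167: Mon (+1) ✓  2168: Wed (+2)  2169: Thu (+1)  2170: Fri (+1)
  2171: Sat (+1)  2172: Mon (+2) ✓  2173: Tue (+1)  2174: Wed (+1)  2175: Thu (+1)
  2176: Sat (+2)  2177: Sun (+1)  2178: Mon (+1) ✓  2179: Tue (+1)
Monday years: 2099, 2105, 2111, 2116, 2122, 2133, 2139, 2144, 2150, 2161, 2167, 2172, 2178 — 13 in total.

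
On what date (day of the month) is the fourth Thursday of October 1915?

28

October 1, 1915 is a Friday, so the first Thursday is the 7th.
The fourth Thursday is 7 + 21 = 28.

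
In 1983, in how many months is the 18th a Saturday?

Check the 18th of each month of 1983: Jan 18: Tue, Feb 18: Fri, Mar 18: Fri, Apr 18: Mon, May 18: Wed, Jun 18: Sat, Jul 18: Mon, Aug 18: Thu, Sep 18: Sun, Oct 18: Tue, Nov 18: Fri, Dec 18: Sun.
Saturday occurs in June — 1 month.

1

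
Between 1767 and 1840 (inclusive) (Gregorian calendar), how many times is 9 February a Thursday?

11

Track 9 February's weekday year by year (advancing +1, or +2 across a Feb 29):
  1767: Mon  1768: Tue (+1)  1769: Thu (+2) ✓  1770: Fri (+1)  1771: Sat (+1)
  1772: Sun (+1)  1773: Tue (+2)  1774: Wed (+1)  1775: Thu (+1) ✓  1776: Fri (+1)
  1777: Sun (+2)  1778: Mon (+1)  1779: Tue (+1)  1780: Wed (+1)  … (46 more years) …
  1827: Fri (+1)  1828: Sat (+1)  1829: Mon (+2)  1830: Tue (+1)  1831: Wed (+1)
  1832: Thu (+1) ✓  1833: Sat (+2)  1834: Sun (+1)  1835: Mon (+1)  1836: Tue (+1)
  1837: Thu (+2) ✓  1838: Fri (+1)  1839: Sat (+1)  1840: Sun (+1)
Thursday years: 1769, 1775, 1786, 1792, 1797, 1804, 1809, 1815, 1826, 1832, 1837 — 11 in total.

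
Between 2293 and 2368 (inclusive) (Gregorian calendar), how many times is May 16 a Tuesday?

Track May 16's weekday year by year (advancing +1, or +2 across a Feb 29):
  2293: Tue ✓  2294: Wed (+1)  2295: Thu (+1)  2296: Sat (+2)  2297: Sun (+1)
  2298: Mon (+1)  2299: Tue (+1) ✓  2300: Wed (+1)  2301: Thu (+1)  2302: Fri (+1)
  2303: Sat (+1)  2304: Mon (+2)  2305: Tue (+1) ✓  2306: Wed (+1)  … (48 more years) …
  2355: Mon (+1)  2356: Wed (+2)  2357: Thu (+1)  2358: Fri (+1)  2359: Sat (+1)
  2360: Mon (+2)  2361: Tue (+1) ✓  2362: Wed (+1)  2363: Thu (+1)  2364: Sat (+2)
  2365: Sun (+1)  2366: Mon (+1)  2367: Tue (+1) ✓  2368: Thu (+2)
Tuesday years: 2293, 2299, 2305, 2311, 2316, 2322, 2333, 2339, 2344, 2350, 2361, 2367 — 12 in total.

12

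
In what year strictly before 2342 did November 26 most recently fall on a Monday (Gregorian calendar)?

From one year to the next, a fixed date's weekday advances by 1, or by 2 when a Feb 29 lies between the two dates.
2342: November 26 is Thursday.
2341: Wednesday (−1)
2340: Tuesday (−1)
2339: Sunday (−2)
2338: Saturday (−1)
2337: Friday (−1)
2336: Thursday (−1)
2335: Tuesday (−2)
2334: Monday (−1)
November 26 falls on a Monday in 2334.

2334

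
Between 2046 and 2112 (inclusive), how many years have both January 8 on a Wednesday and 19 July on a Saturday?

7

Check each year's weekday for January 8 and 19 July:
  2046: Mon/Thu  2047: Tue/Fri  2048: Wed/Sun  2049: Fri/Mon  2050: Sat/Tue  2051: Sun/Wed  2052: Mon/Fri  2053: Wed/Sat ✓  2054: Thu/Sun  2055: Fri/Mon  2056: Sat/Wed  2057: Mon/Thu  2058: Tue/Fri  2059: Wed/Sat ✓  …(39 more)…  2099: Thu/Sun  2100: Fri/Mon  2101: Sat/Tue  2102: Sun/Wed  2103: Mon/Thu  2104: Tue/Sat  2105: Thu/Sun  2106: Fri/Mon  2107: Sat/Tue  2108: Sun/Thu  2109: Tue/Fri  2110: Wed/Sat ✓  2111: Thu/Sun  2112: Fri/Tue
Both conditions hold in: 2053, 2059, 2070, 2081, 2087, 2098, 2110 — 7.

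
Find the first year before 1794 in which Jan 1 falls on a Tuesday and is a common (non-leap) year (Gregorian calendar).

Jan 1 advances by 2 weekdays after a leap year and by 1 after a common year.
1794: Jan 1 is Wednesday.
1793: Tuesday
1793 begins on a Tuesday and is a common year.

1793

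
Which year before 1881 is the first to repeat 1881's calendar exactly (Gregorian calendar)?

1870

Two years share a calendar iff Jan 1 falls on the same weekday and both are leap or both are common. 1881: Jan 1 is Saturday, common year.
1880: Jan 1 Thursday, leap
1879: Jan 1 Wednesday, common
1878: Jan 1 Tuesday, common
1877: Jan 1 Monday, common
1876: Jan 1 Saturday, leap
1875: Jan 1 Friday, common
1874: Jan 1 Thursday, common
1873: Jan 1 Wednesday, common
1872: Jan 1 Monday, leap
1871: Jan 1 Sunday, common
1870: Jan 1 Saturday, common
1870 matches on both conditions.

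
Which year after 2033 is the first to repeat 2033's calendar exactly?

2039

Two years share a calendar iff Jan 1 falls on the same weekday and both are leap or both are common. 2033: Jan 1 is Saturday, common year.
2034: Jan 1 Sunday, common
2035: Jan 1 Monday, common
2036: Jan 1 Tuesday, leap
2037: Jan 1 Thursday, common
2038: Jan 1 Friday, common
2039: Jan 1 Saturday, common
2039 matches on both conditions.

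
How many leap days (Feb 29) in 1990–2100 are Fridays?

Leap years in 1990–2100: 27 of them.
Feb 29 weekday advances by 5 (mod 7) from one leap year to the next four years later (or differs when a century non-leap intervenes).
Leap-day weekdays: 1992:Sat 1996:Thu 2000:Tue 2004:Sun 2008:Fri✓ 2012:Wed 2016:Mon 2020:Sat 2024:Thu 2028:Tue 2032:Sun 2036:Fri✓ 2040:Wed 2044:Mon 2048:Sat 2052:Thu 2056:Tue 2060:Sun 2064:Fri✓ 2068:Wed 2072:Mon 2076:Sat 2080:Thu 2084:Tue 2088:Sun 2092:Fri✓ 2096:Wed
Friday: 2008, 2036, 2064, 2092 → 4.

4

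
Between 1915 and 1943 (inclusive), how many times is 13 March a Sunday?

4

Track 13 March's weekday year by year (advancing +1, or +2 across a Feb 29):
  1915: Sat  1916: Mon (+2)  1917: Tue (+1)  1918: Wed (+1)  1919: Thu (+1)
  1920: Sat (+2)  1921: Sun (+1) ✓  1922: Mon (+1)  1923: Tue (+1)  1924: Thu (+2)
  1925: Fri (+1)  1926: Sat (+1)  1927: Sun (+1) ✓  1928: Tue (+2)  1929: Wed (+1)
  1930: Thu (+1)  1931: Fri (+1)  1932: Sun (+2) ✓  1933: Mon (+1)  1934: Tue (+1)
  1935: Wed (+1)  1936: Fri (+2)  1937: Sat (+1)  1938: Sun (+1) ✓  1939: Mon (+1)
  1940: Wed (+2)  1941: Thu (+1)  1942: Fri (+1)  1943: Sat (+1)
Sunday years: 1921, 1927, 1932, 1938 — 4 in total.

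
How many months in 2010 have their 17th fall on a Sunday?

Check the 17th of each month of 2010: Jan 17: Sun, Feb 17: Wed, Mar 17: Wed, Apr 17: Sat, May 17: Mon, Jun 17: Thu, Jul 17: Sat, Aug 17: Tue, Sep 17: Fri, Oct 17: Sun, Nov 17: Wed, Dec 17: Fri.
Sunday occurs in January, October — 2 months.

2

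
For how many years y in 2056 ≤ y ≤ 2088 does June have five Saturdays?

10

June has 30 days; it has five Saturdays when Saturday falls among the first (month-length − 28) days — i.e. when June 1 is one of Saturday/Friday.
June 1 by year: 2056:Thu 2057:Fri✓ 2058:Sat✓ 2059:Sun 2060:Tue 2061:Wed 2062:Thu 2063:Fri✓ 2064:Sun 2065:Mon 2066:Tue 2067:Wed 2068:Fri✓ 2069:Sat✓ 2070:Sun …(3 more)… 2074:Fri✓ 2075:Sat✓ 2076:Mon 2077:Tue 2078:Wed 2079:Thu 2080:Sat✓ 2081:Sun 2082:Mon 2083:Tue 2084:Thu 2085:Fri✓ 2086:Sat✓ 2087:Sun 2088:Tue
Years with five Saturdays: 2057, 2058, 2063, 2068, 2069, 2074, 2075, 2080, 2085, 2086 → 10.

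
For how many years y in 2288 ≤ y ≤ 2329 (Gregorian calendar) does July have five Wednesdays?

18

July has 31 days; it has five Wednesdays when Wednesday falls among the first (month-length − 28) days — i.e. when July 1 is one of Wednesday/Tuesday/Monday.
July 1 by year: 2288:Sun 2289:Mon✓ 2290:Tue✓ 2291:Wed✓ 2292:Fri 2293:Sat 2294:Sun 2295:Mon✓ 2296:Wed✓ 2297:Thu 2298:Fri 2299:Sat 2300:Sun 2301:Mon✓ 2302:Tue✓ …(12 more)… 2315:Thu 2316:Sat 2317:Sun 2318:Mon✓ 2319:Tue✓ 2320:Thu 2321:Fri 2322:Sat 2323:Sun 2324:Tue✓ 2325:Wed✓ 2326:Thu 2327:Fri 2328:Sun 2329:Mon✓
Years with five Wednesdays: 2289, 2290, 2291, 2295, 2296, 2301, 2302, 2303, 2307, 2308, 2312, 2313, 2314, 2318, 2319, 2324, 2325, 2329 → 18.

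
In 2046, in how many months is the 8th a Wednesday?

Check the 8th of each month of 2046: Jan 8: Mon, Feb 8: Thu, Mar 8: Thu, Apr 8: Sun, May 8: Tue, Jun 8: Fri, Jul 8: Sun, Aug 8: Wed, Sep 8: Sat, Oct 8: Mon, Nov 8: Thu, Dec 8: Sat.
Wednesday occurs in August — 1 month.

1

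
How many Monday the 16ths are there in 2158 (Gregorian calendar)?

Check the 16th of each month of 2158: Jan 16: Mon, Feb 16: Thu, Mar 16: Thu, Apr 16: Sun, May 16: Tue, Jun 16: Fri, Jul 16: Sun, Aug 16: Wed, Sep 16: Sat, Oct 16: Mon, Nov 16: Thu, Dec 16: Sat.
Monday occurs in January, October — 2 months.

2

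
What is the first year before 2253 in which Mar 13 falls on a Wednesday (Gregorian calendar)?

From one year to the next, a fixed date's weekday advances by 1, or by 2 when a Feb 29 lies between the two dates.
2253: March 13 is Sunday.
2252: Saturday (−1)
2251: Thursday (−2)
2250: Wednesday (−1)
Mar 13 falls on a Wednesday in 2250.

2250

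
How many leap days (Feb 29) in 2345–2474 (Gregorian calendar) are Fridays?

Leap years in 2345–2474: 32 of them.
Feb 29 weekday advances by 5 (mod 7) from one leap year to the next four years later (or differs when a century non-leap intervenes).
Leap-day weekdays: 2348:Sun 2352:Fri✓ 2356:Wed 2360:Mon 2364:Sat 2368:Thu 2372:Tue 2376:Sun 2380:Fri✓ 2384:Wed 2388:Mon 2392:Sat 2396:Thu …(6 more)… 2424:Thu 2428:Tue 2432:Sun 2436:Fri✓ 2440:Wed 2444:Mon 2448:Sat 2452:Thu 2456:Tue 2460:Sun 2464:Fri✓ 2468:Wed 2472:Mon
Friday: 2352, 2380, 2408, 2436, 2464 → 5.

5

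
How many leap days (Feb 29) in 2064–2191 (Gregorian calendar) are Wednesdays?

Leap years in 2064–2191: 31 of them.
Feb 29 weekday advances by 5 (mod 7) from one leap year to the next four years later (or differs when a century non-leap intervenes).
Leap-day weekdays: 2064:Fri 2068:Wed✓ 2072:Mon 2076:Sat 2080:Thu 2084:Tue 2088:Sun 2092:Fri 2096:Wed✓ 2104:Fri 2108:Wed✓ 2112:Mon 2116:Sat …(5 more)… 2140:Mon 2144:Sat 2148:Thu 2152:Tue 2156:Sun 2160:Fri 2164:Wed✓ 2168:Mon 2172:Sat 2176:Thu 2180:Tue 2184:Sun 2188:Fri
Wednesday: 2068, 2096, 2108, 2136, 2164 → 5.

5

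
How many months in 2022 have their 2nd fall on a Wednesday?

Check the 2nd of each month of 2022: Jan 2: Sun, Feb 2: Wed, Mar 2: Wed, Apr 2: Sat, May 2: Mon, Jun 2: Thu, Jul 2: Sat, Aug 2: Tue, Sep 2: Fri, Oct 2: Sun, Nov 2: Wed, Dec 2: Fri.
Wednesday occurs in February, March, November — 3 months.

3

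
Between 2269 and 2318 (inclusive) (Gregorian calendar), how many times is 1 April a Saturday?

Track 1 April's weekday year by year (advancing +1, or +2 across a Feb 29):
  2269: Thu  2270: Fri (+1)  2271: Sat (+1) ✓  2272: Mon (+2)  2273: Tue (+1)
  2274: Wed (+1)  2275: Thu (+1)  2276: Sat (+2) ✓  2277: Sun (+1)  2278: Mon (+1)
  2279: Tue (+1)  2280: Thu (+2)  2281: Fri (+1)  2282: Sat (+1) ✓  … (22 more years) …
  2305: Sat (+1) ✓  2306: Sun (+1)  2307: Mon (+1)  2308: Wed (+2)  2309: Thu (+1)
  2310: Fri (+1)  2311: Sat (+1) ✓  2312: Mon (+2)  2313: Tue (+1)  2314: Wed (+1)
  2315: Thu (+1)  2316: Sat (+2) ✓  2317: Sun (+1)  2318: Mon (+1)
Saturday years: 2271, 2276, 2282, 2293, 2299, 2305, 2311, 2316 — 8 in total.

8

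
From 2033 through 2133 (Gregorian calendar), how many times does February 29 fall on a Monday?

3

Leap years in 2033–2133: 24 of them.
Feb 29 weekday advances by 5 (mod 7) from one leap year to the next four years later (or differs when a century non-leap intervenes).
Leap-day weekdays: 2036:Fri 2040:Wed 2044:Mon✓ 2048:Sat 2052:Thu 2056:Tue 2060:Sun 2064:Fri 2068:Wed 2072:Mon✓ 2076:Sat 2080:Thu 2084:Tue 2088:Sun 2092:Fri 2096:Wed 2104:Fri 2108:Wed 2112:Mon✓ 2116:Sat 2120:Thu 2124:Tue 2128:Sun 2132:Fri
Monday: 2044, 2072, 2112 → 3.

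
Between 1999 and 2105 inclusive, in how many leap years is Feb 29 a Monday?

Leap years in 1999–2105: 26 of them.
Feb 29 weekday advances by 5 (mod 7) from one leap year to the next four years later (or differs when a century non-leap intervenes).
Leap-day weekdays: 2000:Tue 2004:Sun 2008:Fri 2012:Wed 2016:Mon✓ 2020:Sat 2024:Thu 2028:Tue 2032:Sun 2036:Fri 2040:Wed 2044:Mon✓ 2048:Sat 2052:Thu 2056:Tue 2060:Sun 2064:Fri 2068:Wed 2072:Mon✓ 2076:Sat 2080:Thu 2084:Tue 2088:Sun 2092:Fri 2096:Wed 2104:Fri
Monday: 2016, 2044, 2072 → 3.

3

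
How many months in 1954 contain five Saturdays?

A month of length L has five Saturdays iff its first Saturday is on day ≤ L−28 (so day 1–3 in a 31-day month, 1–2 in a 30-day month, day 1 in a leap February).
Checking each month of 1954: Jan starts Fri (31d) ✓; Feb starts Mon (28d); Mar starts Mon (31d); Apr starts Thu (30d); May starts Sat (31d) ✓; Jun starts Tue (30d); Jul starts Thu (31d) ✓; Aug starts Sun (31d); Sep starts Wed (30d); Oct starts Fri (31d) ✓; Nov starts Mon (30d); Dec starts Wed (31d).
Five-Saturday months: January, May, July, October → 4.

4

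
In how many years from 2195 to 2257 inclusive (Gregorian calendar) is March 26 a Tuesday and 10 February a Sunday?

7

Check each year's weekday for March 26 and 10 February:
  2195: Thu/Tue  2196: Sat/Wed  2197: Sun/Fri  2198: Mon/Sat  2199: Tue/Sun ✓  2200: Wed/Mon  2201: Thu/Tue  2202: Fri/Wed  2203: Sat/Thu  2204: Mon/Fri  2205: Tue/Sun ✓  2206: Wed/Mon  2207: Thu/Tue  2208: Sat/Wed  …(35 more)…  2244: Tue/Sat  2245: Wed/Mon  2246: Thu/Tue  2247: Fri/Wed  2248: Sun/Thu  2249: Mon/Sat  2250: Tue/Sun ✓  2251: Wed/Mon  2252: Fri/Tue  2253: Sat/Thu  2254: Sun/Fri  2255: Mon/Sat  2256: Wed/Sun  2257: Thu/Tue
Both conditions hold in: 2199, 2205, 2211, 2222, 2233, 2239, 2250 — 7.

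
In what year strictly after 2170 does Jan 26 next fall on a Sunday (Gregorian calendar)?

From one year to the next, a fixed date's weekday advances by 1, or by 2 when a Feb 29 lies between the two dates.
2170: January 26 is Friday.
2171: Saturday (+1)
2172: Sunday (+1)
Jan 26 falls on a Sunday in 2172.

2172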